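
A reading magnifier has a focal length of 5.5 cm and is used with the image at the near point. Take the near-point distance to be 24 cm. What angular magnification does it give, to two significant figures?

5.4

M = 1 + D/f = 1 + 24/5.5 = 5.364.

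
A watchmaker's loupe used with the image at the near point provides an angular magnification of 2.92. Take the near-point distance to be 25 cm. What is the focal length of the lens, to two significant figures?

For the image at the near point, M = 1 + D/f.
f = D/(M - 1) = 25/(2.92 - 1) = 13.021 cm.

13 cm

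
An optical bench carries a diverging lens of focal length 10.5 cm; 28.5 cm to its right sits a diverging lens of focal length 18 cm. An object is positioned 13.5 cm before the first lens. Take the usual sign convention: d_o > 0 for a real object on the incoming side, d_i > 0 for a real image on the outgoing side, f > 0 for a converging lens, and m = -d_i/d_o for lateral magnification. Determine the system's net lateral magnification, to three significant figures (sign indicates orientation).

0.150

Lens 1: 1/d_i1 = 1/f_1 - 1/d_o1 = 1/(-10.5) - 1/13.5 = -0.16931 cm^-1, so d_i1 = -5.906 cm.
m_1 = -(-5.906)/13.5 = 0.4375.
The intermediate image is virtual, 5.906 cm to the left of lens 1, so d_o2 = L - d_i1 = 28.5 - (-5.906) = 34.406 cm.
Lens 2: 1/d_i2 = 1/f_2 - 1/d_o2 = 1/(-18) - 1/(34.406) = -0.08462 cm^-1, so d_i2 = -11.818 cm.
m_2 = -(-11.818)/(34.406) = 0.3435.
The system's lateral magnification is m_1 m_2 = (0.4375)(0.3435) = 0.1503.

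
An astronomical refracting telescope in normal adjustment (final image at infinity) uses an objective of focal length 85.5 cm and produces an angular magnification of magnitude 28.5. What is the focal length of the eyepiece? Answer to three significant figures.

3.00 cm

|M| = f_obj/f_eye, so f_eye = f_obj/|M| = 85.5/28.5 = 3.000 cm.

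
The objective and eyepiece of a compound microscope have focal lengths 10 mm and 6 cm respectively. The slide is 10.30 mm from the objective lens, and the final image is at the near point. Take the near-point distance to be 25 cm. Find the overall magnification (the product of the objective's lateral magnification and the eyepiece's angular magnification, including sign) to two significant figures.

Convert to cm: f_obj = 10 mm = 1 cm; d_o = 10.30 mm = 1.03 cm.
Objective: 1/d_i = 1/f_obj - 1/d_o = 1/1 - 1/1.03 = 0.02913 cm^-1, so d_i = 34.333 cm.
m_obj = -d_i/d_o = -34.333/1.03 = -33.333.
Eyepiece angular magnification (image at near point): M_eye = 1 + D/f_e = 1 + 25/6 = 5.167.
Overall M = m_obj x M_eye = (-33.333)(5.167) = -172.22.

-170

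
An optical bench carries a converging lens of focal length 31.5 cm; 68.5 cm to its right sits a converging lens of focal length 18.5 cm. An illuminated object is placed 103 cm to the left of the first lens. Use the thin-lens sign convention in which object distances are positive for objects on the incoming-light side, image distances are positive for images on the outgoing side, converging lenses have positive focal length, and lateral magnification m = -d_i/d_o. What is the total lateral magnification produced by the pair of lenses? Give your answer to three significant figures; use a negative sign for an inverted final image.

Applying the thin-lens equation to the first lens, 1/31.5 = 1/103 + 1/d_i1, which gives d_i1 = 45.378 cm.
Its lateral magnification is m_1 = -d_i1/d_o1 = -(45.378)/103 = -0.4406.
That image sits 23.122 cm in front of the second lens, so d_o2 = 23.122 cm.
Applying the thin-lens equation again with f_2 = 18.5 cm and d_o2 = 23.122 cm gives d_i2 = 92.542 cm.
m_2 = -(92.542)/(23.122) = -4.0023.
Overall magnification: m = m_1 m_2 = 1.7632.

1.76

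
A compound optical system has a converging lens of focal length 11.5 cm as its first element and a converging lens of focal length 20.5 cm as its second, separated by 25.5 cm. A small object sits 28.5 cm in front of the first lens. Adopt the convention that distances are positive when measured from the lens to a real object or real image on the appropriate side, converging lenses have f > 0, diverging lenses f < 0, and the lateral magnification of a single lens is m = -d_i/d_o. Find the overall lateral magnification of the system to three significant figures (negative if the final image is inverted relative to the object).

Applying the thin-lens equation to the first lens, 1/11.5 = 1/28.5 + 1/d_i1, which gives d_i1 = 19.279 cm.
Its lateral magnification is m_1 = -d_i1/d_o1 = -(19.279)/28.5 = -0.6765.
Object distance for lens 2: d_o2 = 25.5 - 19.279 = 6.221 cm.
Applying the thin-lens equation again with f_2 = 20.5 cm and d_o2 = 6.221 cm gives d_i2 = -8.930 cm.
m_2 = -(-8.930)/(6.221) = 1.4356.
The system's lateral magnification is m_1 m_2 = (-0.6765)(1.4356) = -0.9712.

-0.971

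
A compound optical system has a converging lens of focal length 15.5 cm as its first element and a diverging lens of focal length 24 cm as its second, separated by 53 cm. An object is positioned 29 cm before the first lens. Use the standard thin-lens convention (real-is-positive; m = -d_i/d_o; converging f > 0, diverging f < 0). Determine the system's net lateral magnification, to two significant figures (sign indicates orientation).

-0.63

First lens: d_i1 = 1/(1/15.5 - 1/29) = 33.296 cm.
m_1 = -(33.296)/29 = -1.1481.
The intermediate image is 33.296 cm to the right of lens 1, so d_o2 = L - d_i1 = 53 - 33.296 = 19.704 cm.
Second lens: d_i2 = 1/(1/(-24) - 1/(19.704)) = -10.820 cm.
m_2 = -(-10.820)/(19.704) = 0.5492.
Overall magnification: m = m_1 m_2 = -0.6305.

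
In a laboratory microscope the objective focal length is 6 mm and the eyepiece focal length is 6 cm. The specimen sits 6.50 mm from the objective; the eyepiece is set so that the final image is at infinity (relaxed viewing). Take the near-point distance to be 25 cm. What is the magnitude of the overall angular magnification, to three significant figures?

Convert to cm: f_obj = 6 mm = 0.6 cm; d_o = 6.50 mm = 0.65 cm.
Objective: 1/d_i = 1/f_obj - 1/d_o = 1/0.6 - 1/0.65 = 0.12821 cm^-1, so d_i = 7.800 cm.
m_obj = -d_i/d_o = -7.800/0.65 = -12.000.
Eyepiece angular magnification (image at infinity): M_eye = D/f_e = 25/6 = 4.167.
Overall M = m_obj x M_eye = (-12.000)(4.167) = -50.00.
|M| = 50.00.

50.0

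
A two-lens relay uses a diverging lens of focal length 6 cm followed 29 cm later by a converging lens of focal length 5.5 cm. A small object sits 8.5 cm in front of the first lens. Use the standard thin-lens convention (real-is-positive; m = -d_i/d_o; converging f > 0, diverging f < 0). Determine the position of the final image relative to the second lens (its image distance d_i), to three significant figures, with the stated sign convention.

First lens: d_i1 = 1/(1/(-6) - 1/8.5) = -3.517 cm.
With d_i1 < 0 the first image is virtual and lies on the object side; the object distance for lens 2 is d_o2 = 29 - (-3.517) = 32.517 cm.
Second lens: d_i2 = 1/(1/5.5 - 1/(32.517)) = 6.620 cm.

6.62 cm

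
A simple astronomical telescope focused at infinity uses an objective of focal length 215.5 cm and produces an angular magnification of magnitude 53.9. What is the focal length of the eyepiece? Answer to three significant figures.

|M| = f_obj/f_eye, so f_eye = f_obj/|M| = 215.5/53.9 = 3.998 cm.

4.00 cm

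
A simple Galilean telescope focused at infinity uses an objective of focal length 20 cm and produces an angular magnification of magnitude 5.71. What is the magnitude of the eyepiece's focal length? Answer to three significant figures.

3.50 cm

|M| = f_obj/|f_eye|, so |f_eye| = f_obj/|M| = 20/5.71 = 3.503 cm.
(The eyepiece is diverging, so its signed focal length is -3.503 cm.)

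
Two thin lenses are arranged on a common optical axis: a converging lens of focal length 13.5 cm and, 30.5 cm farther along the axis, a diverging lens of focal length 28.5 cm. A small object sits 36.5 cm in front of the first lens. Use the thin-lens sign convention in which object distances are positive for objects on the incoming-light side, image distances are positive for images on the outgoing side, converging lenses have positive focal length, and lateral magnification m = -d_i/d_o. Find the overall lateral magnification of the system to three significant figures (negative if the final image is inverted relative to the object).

-0.445

Lens 1: 1/d_i1 = 1/f_1 - 1/d_o1 = 1/13.5 - 1/36.5 = 0.04668 cm^-1, so d_i1 = 21.424 cm.
m_1 = -(21.424)/36.5 = -0.5870.
Object distance for lens 2: d_o2 = 30.5 - 21.424 = 9.076 cm.
Lens 2: 1/d_i2 = 1/f_2 - 1/d_o2 = 1/(-28.5) - 1/(9.076) = -0.14527 cm^-1, so d_i2 = -6.884 cm.
m_2 = -(-6.884)/(9.076) = 0.7585.
Total m = m_1 x m_2 = (-0.5870)(0.7585) = -0.4452.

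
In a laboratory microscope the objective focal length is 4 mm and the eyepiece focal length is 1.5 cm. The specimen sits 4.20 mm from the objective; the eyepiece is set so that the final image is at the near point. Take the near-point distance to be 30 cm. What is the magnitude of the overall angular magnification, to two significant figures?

Convert to cm: f_obj = 4 mm = 0.4 cm; d_o = 4.20 mm = 0.42 cm.
Objective: 1/d_i = 1/f_obj - 1/d_o = 1/0.4 - 1/0.42 = 0.11905 cm^-1, so d_i = 8.400 cm.
m_obj = -d_i/d_o = -8.400/0.42 = -20.000.
Eyepiece angular magnification (image at near point): M_eye = 1 + D/f_e = 1 + 30/1.5 = 21.000.
Overall M = m_obj x M_eye = (-20.000)(21.000) = -420.00.
|M| = 420.00.

420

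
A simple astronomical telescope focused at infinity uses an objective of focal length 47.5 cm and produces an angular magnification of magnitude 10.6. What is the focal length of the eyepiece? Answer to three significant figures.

|M| = f_obj/f_eye, so f_eye = f_obj/|M| = 47.5/10.6 = 4.481 cm.

4.48 cm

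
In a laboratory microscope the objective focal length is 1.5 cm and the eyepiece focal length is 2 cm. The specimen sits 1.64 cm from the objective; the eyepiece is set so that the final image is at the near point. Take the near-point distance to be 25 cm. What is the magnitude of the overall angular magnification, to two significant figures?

Objective: 1/d_i = 1/f_obj - 1/d_o = 1/1.5 - 1/1.64 = 0.05691 cm^-1, so d_i = 17.571 cm.
m_obj = -d_i/d_o = -17.571/1.64 = -10.714.
Eyepiece angular magnification (image at near point): M_eye = 1 + D/f_e = 1 + 25/2 = 13.500.
Overall M = m_obj x M_eye = (-10.714)(13.500) = -144.64.
|M| = 144.64.

140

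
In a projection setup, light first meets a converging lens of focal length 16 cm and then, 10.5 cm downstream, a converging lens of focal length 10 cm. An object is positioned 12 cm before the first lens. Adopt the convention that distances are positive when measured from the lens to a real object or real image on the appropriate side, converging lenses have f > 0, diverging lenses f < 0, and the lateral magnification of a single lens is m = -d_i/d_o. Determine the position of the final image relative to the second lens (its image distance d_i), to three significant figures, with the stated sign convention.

Applying the thin-lens equation to the first lens, 1/16 = 1/12 + 1/d_i1, which gives d_i1 = -48.000 cm.
With d_i1 < 0 the first image is virtual and lies on the object side; the object distance for lens 2 is d_o2 = 10.5 - (-48.000) = 58.500 cm.
Applying the thin-lens equation again with f_2 = 10 cm and d_o2 = 58.500 cm gives d_i2 = 12.062 cm.

12.1 cm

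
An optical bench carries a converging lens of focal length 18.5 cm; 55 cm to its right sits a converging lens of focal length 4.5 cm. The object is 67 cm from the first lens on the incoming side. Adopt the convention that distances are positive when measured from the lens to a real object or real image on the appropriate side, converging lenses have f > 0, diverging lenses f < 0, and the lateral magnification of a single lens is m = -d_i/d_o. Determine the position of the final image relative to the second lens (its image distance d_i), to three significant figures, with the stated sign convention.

5.31 cm

Applying the thin-lens equation to the first lens, 1/18.5 = 1/67 + 1/d_i1, which gives d_i1 = 25.557 cm.
The intermediate image is 25.557 cm to the right of lens 1, so d_o2 = L - d_i1 = 55 - 25.557 = 29.443 cm.
Applying the thin-lens equation again with f_2 = 4.5 cm and d_o2 = 29.443 cm gives d_i2 = 5.312 cm.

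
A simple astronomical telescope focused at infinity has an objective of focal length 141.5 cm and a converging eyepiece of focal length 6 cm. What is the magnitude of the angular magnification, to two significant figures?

|M| = f_obj/|f_eye| = 141.5/6 = 23.583.

24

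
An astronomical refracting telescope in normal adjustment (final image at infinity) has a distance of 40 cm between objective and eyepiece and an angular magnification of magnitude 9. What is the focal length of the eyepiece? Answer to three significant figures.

4.00 cm

In normal adjustment the tube length equals f_obj + f_eye and |M| = f_obj/f_eye.
So f_obj = 9 f_eye and 9 f_eye + f_eye = 40 cm, giving f_eye = 40/10 = 4.000 cm and f_obj = 36.000 cm.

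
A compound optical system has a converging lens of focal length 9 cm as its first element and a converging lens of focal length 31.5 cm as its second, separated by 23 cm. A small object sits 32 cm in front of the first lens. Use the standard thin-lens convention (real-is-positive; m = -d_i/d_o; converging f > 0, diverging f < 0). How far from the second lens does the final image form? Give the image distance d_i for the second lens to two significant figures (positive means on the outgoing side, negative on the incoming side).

Lens 1: 1/d_i1 = 1/f_1 - 1/d_o1 = 1/9 - 1/32 = 0.07986 cm^-1, so d_i1 = 12.522 cm.
That image sits 10.478 cm in front of the second lens, so d_o2 = 10.478 cm.
Lens 2: 1/d_i2 = 1/f_2 - 1/d_o2 = 1/31.5 - 1/(10.478) = -0.06369 cm^-1, so d_i2 = -15.701 cm.

-16 cm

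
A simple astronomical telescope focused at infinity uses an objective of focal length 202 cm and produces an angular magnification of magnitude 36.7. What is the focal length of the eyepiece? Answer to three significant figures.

5.50 cm

|M| = f_obj/f_eye, so f_eye = f_obj/|M| = 202/36.7 = 5.504 cm.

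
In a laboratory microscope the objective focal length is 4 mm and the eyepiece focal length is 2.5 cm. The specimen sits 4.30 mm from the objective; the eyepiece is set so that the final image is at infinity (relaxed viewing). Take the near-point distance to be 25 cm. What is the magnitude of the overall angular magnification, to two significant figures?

130

Convert to cm: f_obj = 4 mm = 0.4 cm; d_o = 4.30 mm = 0.43 cm.
Objective: 1/d_i = 1/f_obj - 1/d_o = 1/0.4 - 1/0.43 = 0.17442 cm^-1, so d_i = 5.733 cm.
m_obj = -d_i/d_o = -5.733/0.43 = -13.333.
Eyepiece angular magnification (image at infinity): M_eye = D/f_e = 25/2.5 = 10.000.
Overall M = m_obj x M_eye = (-13.333)(10.000) = -133.33.
|M| = 133.33.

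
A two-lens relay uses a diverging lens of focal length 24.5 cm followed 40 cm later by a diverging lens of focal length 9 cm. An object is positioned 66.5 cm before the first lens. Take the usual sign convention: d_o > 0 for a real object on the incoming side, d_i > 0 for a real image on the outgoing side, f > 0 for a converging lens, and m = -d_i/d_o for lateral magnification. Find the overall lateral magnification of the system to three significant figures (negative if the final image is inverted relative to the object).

Applying the thin-lens equation to the first lens, 1/(-24.5) = 1/66.5 + 1/d_i1, which gives d_i1 = -17.904 cm.
Its lateral magnification is m_1 = -d_i1/d_o1 = -(-17.904)/66.5 = 0.2692.
With d_i1 < 0 the first image is virtual and lies on the object side; the object distance for lens 2 is d_o2 = 40 - (-17.904) = 57.904 cm.
Applying the thin-lens equation again with f_2 = -9 cm and d_o2 = 57.904 cm gives d_i2 = -7.789 cm.
m_2 = -(-7.789)/(57.904) = 0.1345.
The system's lateral magnification is m_1 m_2 = (0.2692)(0.1345) = 0.0362.

0.0362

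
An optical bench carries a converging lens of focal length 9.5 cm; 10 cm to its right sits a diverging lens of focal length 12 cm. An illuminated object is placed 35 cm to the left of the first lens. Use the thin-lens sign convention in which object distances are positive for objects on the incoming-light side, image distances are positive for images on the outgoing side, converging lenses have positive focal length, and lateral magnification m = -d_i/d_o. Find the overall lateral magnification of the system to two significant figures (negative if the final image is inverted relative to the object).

-0.50

Applying the thin-lens equation to the first lens, 1/9.5 = 1/35 + 1/d_i1, which gives d_i1 = 13.039 cm.
Its lateral magnification is m_1 = -d_i1/d_o1 = -(13.039)/35 = -0.3725.
Since 13.039 cm > 10 cm, the first image lies past the second lens and serves as a virtual object: d_o2 = L - d_i1 = -3.039 cm.
Applying the thin-lens equation again with f_2 = -12 cm and d_o2 = -3.039 cm gives d_i2 = 4.070 cm.
m_2 = -(4.070)/(-3.039) = 1.3392.
Overall magnification: m = m_1 m_2 = -0.4989.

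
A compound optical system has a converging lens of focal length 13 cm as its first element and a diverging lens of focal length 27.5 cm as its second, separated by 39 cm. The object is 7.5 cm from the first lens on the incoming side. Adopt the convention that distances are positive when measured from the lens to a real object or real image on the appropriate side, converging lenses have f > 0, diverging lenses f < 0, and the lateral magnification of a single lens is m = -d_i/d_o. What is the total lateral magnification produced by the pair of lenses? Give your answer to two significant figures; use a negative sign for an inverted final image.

0.77

Applying the thin-lens equation to the first lens, 1/13 = 1/7.5 + 1/d_i1, which gives d_i1 = -17.727 cm.
Its lateral magnification is m_1 = -d_i1/d_o1 = -(-17.727)/7.5 = 2.3636.
With d_i1 < 0 the first image is virtual and lies on the object side; the object distance for lens 2 is d_o2 = 39 - (-17.727) = 56.727 cm.
Applying the thin-lens equation again with f_2 = -27.5 cm and d_o2 = 56.727 cm gives d_i2 = -18.521 cm.
m_2 = -(-18.521)/(56.727) = 0.3265.
Overall magnification: m = m_1 m_2 = 0.7717.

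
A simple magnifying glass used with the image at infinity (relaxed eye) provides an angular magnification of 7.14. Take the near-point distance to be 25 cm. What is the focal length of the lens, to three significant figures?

For the image at infinity, M = D/f.
f = D/M = 25/7.14 = 3.501 cm.

3.50 cm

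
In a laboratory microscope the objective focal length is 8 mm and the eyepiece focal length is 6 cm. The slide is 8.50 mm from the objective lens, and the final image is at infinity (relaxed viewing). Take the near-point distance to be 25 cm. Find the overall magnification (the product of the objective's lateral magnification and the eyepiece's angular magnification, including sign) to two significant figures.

Convert to cm: f_obj = 8 mm = 0.8 cm; d_o = 8.50 mm = 0.85 cm.
Objective: 1/d_i = 1/f_obj - 1/d_o = 1/0.8 - 1/0.85 = 0.07353 cm^-1, so d_i = 13.600 cm.
m_obj = -d_i/d_o = -13.600/0.85 = -16.000.
Eyepiece angular magnification (image at infinity): M_eye = D/f_e = 25/6 = 4.167.
Overall M = m_obj x M_eye = (-16.000)(4.167) = -66.67.

-67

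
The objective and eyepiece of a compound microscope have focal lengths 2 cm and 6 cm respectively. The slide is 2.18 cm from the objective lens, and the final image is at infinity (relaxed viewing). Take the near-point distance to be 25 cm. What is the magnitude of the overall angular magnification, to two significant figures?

46

Objective: 1/d_i = 1/f_obj - 1/d_o = 1/2 - 1/2.18 = 0.04128 cm^-1, so d_i = 24.222 cm.
m_obj = -d_i/d_o = -24.222/2.18 = -11.111.
Eyepiece angular magnification (image at infinity): M_eye = D/f_e = 25/6 = 4.167.
Overall M = m_obj x M_eye = (-11.111)(4.167) = -46.30.
|M| = 46.30.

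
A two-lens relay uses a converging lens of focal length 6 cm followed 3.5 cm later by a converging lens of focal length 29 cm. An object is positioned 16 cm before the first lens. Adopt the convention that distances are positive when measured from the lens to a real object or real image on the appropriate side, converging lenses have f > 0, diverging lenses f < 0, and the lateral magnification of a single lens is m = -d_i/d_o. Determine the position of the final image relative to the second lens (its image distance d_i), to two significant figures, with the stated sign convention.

5.0 cm

Lens 1: 1/d_i1 = 1/f_1 - 1/d_o1 = 1/6 - 1/16 = 0.10417 cm^-1, so d_i1 = 9.600 cm.
This image would form 9.600 cm past lens 1, i.e. 6.100 cm beyond lens 2, so it is a virtual object for lens 2: d_o2 = 3.5 - 9.600 = -6.100 cm.
Lens 2: 1/d_i2 = 1/f_2 - 1/d_o2 = 1/29 - 1/(-6.100) = 0.19842 cm^-1, so d_i2 = 5.040 cm.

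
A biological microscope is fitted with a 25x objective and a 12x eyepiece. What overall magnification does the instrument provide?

The overall magnification of a compound microscope is the product of the objective and eyepiece magnifications:
M = M_obj x M_eye = 25 x 12 = 300.

300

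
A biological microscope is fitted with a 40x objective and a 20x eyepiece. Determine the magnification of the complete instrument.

The overall magnification of a compound microscope is the product of the objective and eyepiece magnifications:
M = M_obj x M_eye = 40 x 20 = 800.

800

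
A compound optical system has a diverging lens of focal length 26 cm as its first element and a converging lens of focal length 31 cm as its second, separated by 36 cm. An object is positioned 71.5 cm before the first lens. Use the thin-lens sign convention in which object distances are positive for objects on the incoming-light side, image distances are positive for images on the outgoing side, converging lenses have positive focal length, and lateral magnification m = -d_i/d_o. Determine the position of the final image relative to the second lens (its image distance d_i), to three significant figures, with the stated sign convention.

70.9 cm

Applying the thin-lens equation to the first lens, 1/(-26) = 1/71.5 + 1/d_i1, which gives d_i1 = -19.067 cm.
With d_i1 < 0 the first image is virtual and lies on the object side; the object distance for lens 2 is d_o2 = 36 - (-19.067) = 55.067 cm.
Applying the thin-lens equation again with f_2 = 31 cm and d_o2 = 55.067 cm gives d_i2 = 70.931 cm.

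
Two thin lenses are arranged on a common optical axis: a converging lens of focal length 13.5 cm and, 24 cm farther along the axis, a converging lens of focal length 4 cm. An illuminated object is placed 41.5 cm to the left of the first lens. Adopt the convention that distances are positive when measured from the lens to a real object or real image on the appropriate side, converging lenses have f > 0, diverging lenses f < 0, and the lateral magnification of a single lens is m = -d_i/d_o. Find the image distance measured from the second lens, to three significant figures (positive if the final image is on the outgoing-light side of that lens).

Applying the thin-lens equation to the first lens, 1/13.5 = 1/41.5 + 1/d_i1, which gives d_i1 = 20.009 cm.
The intermediate image is 20.009 cm to the right of lens 1, so d_o2 = L - d_i1 = 24 - 20.009 = 3.991 cm.
Applying the thin-lens equation again with f_2 = 4 cm and d_o2 = 3.991 cm gives d_i2 = -1788.000 cm.

-1790 cm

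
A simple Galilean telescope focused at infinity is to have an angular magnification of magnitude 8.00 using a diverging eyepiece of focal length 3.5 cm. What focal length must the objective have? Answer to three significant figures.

28.0 cm

|M| = f_obj/|f_eye|, so f_obj = |M| x |f_eye| = 8.0 x 3.5 = 28.000 cm.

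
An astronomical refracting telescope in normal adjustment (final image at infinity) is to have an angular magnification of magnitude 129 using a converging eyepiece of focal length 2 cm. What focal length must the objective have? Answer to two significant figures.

260 cm

|M| = f_obj/|f_eye|, so f_obj = |M| x |f_eye| = 129.0 x 2 = 258.000 cm.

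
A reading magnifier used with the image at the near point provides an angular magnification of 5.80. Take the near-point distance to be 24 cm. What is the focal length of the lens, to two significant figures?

5.0 cm

For the image at the near point, M = 1 + D/f.
f = D/(M - 1) = 24/(5.8 - 1) = 5.000 cm.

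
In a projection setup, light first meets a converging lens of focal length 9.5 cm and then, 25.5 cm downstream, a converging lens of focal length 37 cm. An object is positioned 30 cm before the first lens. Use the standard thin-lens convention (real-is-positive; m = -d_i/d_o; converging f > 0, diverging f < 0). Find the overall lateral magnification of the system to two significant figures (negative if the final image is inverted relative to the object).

-0.67

Lens 1: 1/d_i1 = 1/f_1 - 1/d_o1 = 1/9.5 - 1/30 = 0.07193 cm^-1, so d_i1 = 13.902 cm.
m_1 = -(13.902)/30 = -0.4634.
The intermediate image is 13.902 cm to the right of lens 1, so d_o2 = L - d_i1 = 25.5 - 13.902 = 11.598 cm.
Lens 2: 1/d_i2 = 1/f_2 - 1/d_o2 = 1/37 - 1/(11.598) = -0.05920 cm^-1, so d_i2 = -16.892 cm.
m_2 = -(-16.892)/(11.598) = 1.4566.
Overall magnification: m = m_1 m_2 = -0.6750.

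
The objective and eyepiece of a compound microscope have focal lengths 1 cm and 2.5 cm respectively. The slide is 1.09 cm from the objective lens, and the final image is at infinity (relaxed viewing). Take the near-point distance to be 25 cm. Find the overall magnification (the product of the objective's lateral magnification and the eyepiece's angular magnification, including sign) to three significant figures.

-111

Objective: 1/d_i = 1/f_obj - 1/d_o = 1/1 - 1/1.09 = 0.08257 cm^-1, so d_i = 12.111 cm.
m_obj = -d_i/d_o = -12.111/1.09 = -11.111.
Eyepiece angular magnification (image at infinity): M_eye = D/f_e = 25/2.5 = 10.000.
Overall M = m_obj x M_eye = (-11.111)(10.000) = -111.11.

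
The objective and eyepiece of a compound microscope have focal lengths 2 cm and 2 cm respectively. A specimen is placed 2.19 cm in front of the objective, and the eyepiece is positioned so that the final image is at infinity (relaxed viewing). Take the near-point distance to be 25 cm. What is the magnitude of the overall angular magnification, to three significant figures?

132

Objective: 1/d_i = 1/f_obj - 1/d_o = 1/2 - 1/2.19 = 0.04338 cm^-1, so d_i = 23.053 cm.
m_obj = -d_i/d_o = -23.053/2.19 = -10.526.
Eyepiece angular magnification (image at infinity): M_eye = D/f_e = 25/2 = 12.500.
Overall M = m_obj x M_eye = (-10.526)(12.500) = -131.58.
|M| = 131.58.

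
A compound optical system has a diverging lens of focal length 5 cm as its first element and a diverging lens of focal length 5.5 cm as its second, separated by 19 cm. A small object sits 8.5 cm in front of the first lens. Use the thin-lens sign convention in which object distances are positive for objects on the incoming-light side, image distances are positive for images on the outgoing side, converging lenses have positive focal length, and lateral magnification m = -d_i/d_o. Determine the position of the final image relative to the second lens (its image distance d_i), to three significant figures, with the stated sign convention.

-4.41 cm

Lens 1: 1/d_i1 = 1/f_1 - 1/d_o1 = 1/(-5) - 1/8.5 = -0.31765 cm^-1, so d_i1 = -3.148 cm.
With d_i1 < 0 the first image is virtual and lies on the object side; the object distance for lens 2 is d_o2 = 19 - (-3.148) = 22.148 cm.
Lens 2: 1/d_i2 = 1/f_2 - 1/d_o2 = 1/(-5.5) - 1/(22.148) = -0.22697 cm^-1, so d_i2 = -4.406 cm.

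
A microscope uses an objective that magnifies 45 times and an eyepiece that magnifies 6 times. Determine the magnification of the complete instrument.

270

The overall magnification of a compound microscope is the product of the objective and eyepiece magnifications:
M = M_obj x M_eye = 45 x 6 = 270.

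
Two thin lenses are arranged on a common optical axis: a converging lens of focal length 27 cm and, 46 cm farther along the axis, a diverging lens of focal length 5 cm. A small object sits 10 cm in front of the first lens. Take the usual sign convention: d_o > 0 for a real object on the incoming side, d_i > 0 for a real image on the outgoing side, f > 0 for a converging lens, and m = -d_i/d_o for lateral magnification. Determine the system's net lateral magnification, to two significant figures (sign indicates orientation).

0.12

Applying the thin-lens equation to the first lens, 1/27 = 1/10 + 1/d_i1, which gives d_i1 = -15.882 cm.
Its lateral magnification is m_1 = -d_i1/d_o1 = -(-15.882)/10 = 1.5882.
The intermediate image is virtual, 15.882 cm to the left of lens 1, so d_o2 = L - d_i1 = 46 - (-15.882) = 61.882 cm.
Applying the thin-lens equation again with f_2 = -5 cm and d_o2 = 61.882 cm gives d_i2 = -4.626 cm.
m_2 = -(-4.626)/(61.882) = 0.0748.
Total m = m_1 x m_2 = (1.5882)(0.0748) = 0.1187.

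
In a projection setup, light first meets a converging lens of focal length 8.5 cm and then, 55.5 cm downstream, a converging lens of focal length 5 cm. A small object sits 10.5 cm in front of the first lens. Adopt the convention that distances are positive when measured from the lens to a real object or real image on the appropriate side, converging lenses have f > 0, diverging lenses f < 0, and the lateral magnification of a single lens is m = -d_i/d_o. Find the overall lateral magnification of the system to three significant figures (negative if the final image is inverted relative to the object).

Applying the thin-lens equation to the first lens, 1/8.5 = 1/10.5 + 1/d_i1, which gives d_i1 = 44.625 cm.
Its lateral magnification is m_1 = -d_i1/d_o1 = -(44.625)/10.5 = -4.2500.
That image sits 10.875 cm in front of the second lens, so d_o2 = 10.875 cm.
Applying the thin-lens equation again with f_2 = 5 cm and d_o2 = 10.875 cm gives d_i2 = 9.255 cm.
m_2 = -(9.255)/(10.875) = -0.8511.
Overall magnification: m = m_1 m_2 = 3.6170.

3.62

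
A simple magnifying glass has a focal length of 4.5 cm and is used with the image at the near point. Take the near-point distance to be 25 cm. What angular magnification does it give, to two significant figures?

M = 1 + D/f = 1 + 25/4.5 = 6.556.

6.6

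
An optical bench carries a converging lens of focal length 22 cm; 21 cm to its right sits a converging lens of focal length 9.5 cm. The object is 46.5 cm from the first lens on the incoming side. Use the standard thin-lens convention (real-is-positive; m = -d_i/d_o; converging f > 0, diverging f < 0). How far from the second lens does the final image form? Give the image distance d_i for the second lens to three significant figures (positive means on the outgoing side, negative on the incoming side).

First lens: d_i1 = 1/(1/22 - 1/46.5) = 41.755 cm.
Since 41.755 cm > 21 cm, the first image lies past the second lens and serves as a virtual object: d_o2 = L - d_i1 = -20.755 cm.
Second lens: d_i2 = 1/(1/9.5 - 1/(-20.755)) = 6.517 cm.

6.52 cm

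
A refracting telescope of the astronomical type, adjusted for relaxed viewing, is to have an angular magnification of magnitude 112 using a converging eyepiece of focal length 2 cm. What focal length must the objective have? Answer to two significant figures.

220 cm

|M| = f_obj/|f_eye|, so f_obj = |M| x |f_eye| = 112.0 x 2 = 224.000 cm.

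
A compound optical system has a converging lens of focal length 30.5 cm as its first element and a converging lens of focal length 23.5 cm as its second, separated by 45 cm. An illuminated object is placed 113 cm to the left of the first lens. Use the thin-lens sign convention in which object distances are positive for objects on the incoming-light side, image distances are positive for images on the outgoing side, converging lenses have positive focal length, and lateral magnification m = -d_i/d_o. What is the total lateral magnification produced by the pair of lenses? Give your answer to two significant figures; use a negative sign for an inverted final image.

-0.43

Applying the thin-lens equation to the first lens, 1/30.5 = 1/113 + 1/d_i1, which gives d_i1 = 41.776 cm.
Its lateral magnification is m_1 = -d_i1/d_o1 = -(41.776)/113 = -0.3697.
That image sits 3.224 cm in front of the second lens, so d_o2 = 3.224 cm.
Applying the thin-lens equation again with f_2 = 23.5 cm and d_o2 = 3.224 cm gives d_i2 = -3.737 cm.
m_2 = -(-3.737)/(3.224) = 1.1590.
The system's lateral magnification is m_1 m_2 = (-0.3697)(1.1590) = -0.4285.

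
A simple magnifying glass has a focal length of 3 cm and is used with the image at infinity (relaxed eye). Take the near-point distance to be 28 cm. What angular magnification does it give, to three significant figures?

M = D/f = 28/3 = 9.333.

9.33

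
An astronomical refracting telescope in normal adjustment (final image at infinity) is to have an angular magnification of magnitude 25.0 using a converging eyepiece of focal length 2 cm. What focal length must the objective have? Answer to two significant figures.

50 cm

|M| = f_obj/|f_eye|, so f_obj = |M| x |f_eye| = 25.0 x 2 = 50.000 cm.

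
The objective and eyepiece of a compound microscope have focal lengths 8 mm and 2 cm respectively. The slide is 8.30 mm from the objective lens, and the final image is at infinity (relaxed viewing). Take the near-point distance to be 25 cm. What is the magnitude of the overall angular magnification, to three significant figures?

Convert to cm: f_obj = 8 mm = 0.8 cm; d_o = 8.30 mm = 0.83 cm.
Objective: 1/d_i = 1/f_obj - 1/d_o = 1/0.8 - 1/0.83 = 0.04518 cm^-1, so d_i = 22.133 cm.
m_obj = -d_i/d_o = -22.133/0.83 = -26.667.
Eyepiece angular magnification (image at infinity): M_eye = D/f_e = 25/2 = 12.500.
Overall M = m_obj x M_eye = (-26.667)(12.500) = -333.33.
|M| = 333.33.

333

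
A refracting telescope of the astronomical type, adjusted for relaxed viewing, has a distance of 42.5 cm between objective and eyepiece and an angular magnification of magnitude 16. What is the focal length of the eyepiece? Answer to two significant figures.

2.5 cm

In normal adjustment the tube length equals f_obj + f_eye and |M| = f_obj/f_eye.
So f_obj = 16 f_eye and 16 f_eye + f_eye = 42.5 cm, giving f_eye = 42.5/17 = 2.500 cm and f_obj = 40.000 cm.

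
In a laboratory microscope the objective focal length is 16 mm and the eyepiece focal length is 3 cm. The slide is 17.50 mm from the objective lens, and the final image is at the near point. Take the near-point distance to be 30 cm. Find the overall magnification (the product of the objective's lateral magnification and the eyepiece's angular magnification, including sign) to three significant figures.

-117

Convert to cm: f_obj = 16 mm = 1.6 cm; d_o = 17.50 mm = 1.75 cm.
Objective: 1/d_i = 1/f_obj - 1/d_o = 1/1.6 - 1/1.75 = 0.05357 cm^-1, so d_i = 18.667 cm.
m_obj = -d_i/d_o = -18.667/1.75 = -10.667.
Eyepiece angular magnification (image at near point): M_eye = 1 + D/f_e = 1 + 30/3 = 11.000.
Overall M = m_obj x M_eye = (-10.667)(11.000) = -117.33.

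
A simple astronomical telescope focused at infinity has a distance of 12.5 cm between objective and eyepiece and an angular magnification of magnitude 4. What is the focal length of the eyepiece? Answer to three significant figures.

2.50 cm

In normal adjustment the tube length equals f_obj + f_eye and |M| = f_obj/f_eye.
So f_obj = 4 f_eye and 4 f_eye + f_eye = 12.5 cm, giving f_eye = 12.5/5 = 2.500 cm and f_obj = 10.000 cm.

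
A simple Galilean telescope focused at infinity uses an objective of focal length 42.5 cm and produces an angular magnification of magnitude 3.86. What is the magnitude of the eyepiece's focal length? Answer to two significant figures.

|M| = f_obj/|f_eye|, so |f_eye| = f_obj/|M| = 42.5/3.86 = 11.010 cm.
(The eyepiece is diverging, so its signed focal length is -11.010 cm.)

11 cm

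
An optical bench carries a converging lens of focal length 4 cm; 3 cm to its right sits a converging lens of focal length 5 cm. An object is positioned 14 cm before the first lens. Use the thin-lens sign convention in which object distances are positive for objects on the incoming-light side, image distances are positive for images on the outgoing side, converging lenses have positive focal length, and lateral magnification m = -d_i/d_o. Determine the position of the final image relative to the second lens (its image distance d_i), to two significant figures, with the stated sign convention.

1.7 cm

Applying the thin-lens equation to the first lens, 1/4 = 1/14 + 1/d_i1, which gives d_i1 = 5.600 cm.
This image would form 5.600 cm past lens 1, i.e. 2.600 cm beyond lens 2, so it is a virtual object for lens 2: d_o2 = 3 - 5.600 = -2.600 cm.
Applying the thin-lens equation again with f_2 = 5 cm and d_o2 = -2.600 cm gives d_i2 = 1.711 cm.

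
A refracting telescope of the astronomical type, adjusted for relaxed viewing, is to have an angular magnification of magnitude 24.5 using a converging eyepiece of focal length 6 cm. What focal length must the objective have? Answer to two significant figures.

150 cm

|M| = f_obj/|f_eye|, so f_obj = |M| x |f_eye| = 24.5 x 6 = 147.000 cm.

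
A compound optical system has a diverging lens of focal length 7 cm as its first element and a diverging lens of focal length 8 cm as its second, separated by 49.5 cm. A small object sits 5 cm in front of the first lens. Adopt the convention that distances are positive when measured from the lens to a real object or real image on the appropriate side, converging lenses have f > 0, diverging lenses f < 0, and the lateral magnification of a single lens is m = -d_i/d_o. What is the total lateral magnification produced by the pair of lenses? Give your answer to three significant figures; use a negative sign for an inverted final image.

0.0772

Lens 1: 1/d_i1 = 1/f_1 - 1/d_o1 = 1/(-7) - 1/5 = -0.34286 cm^-1, so d_i1 = -2.917 cm.
m_1 = -(-2.917)/5 = 0.5833.
With d_i1 < 0 the first image is virtual and lies on the object side; the object distance for lens 2 is d_o2 = 49.5 - (-2.917) = 52.417 cm.
Lens 2: 1/d_i2 = 1/f_2 - 1/d_o2 = 1/(-8) - 1/(52.417) = -0.14408 cm^-1, so d_i2 = -6.941 cm.
m_2 = -(-6.941)/(52.417) = 0.1324.
Overall magnification: m = m_1 m_2 = 0.0772.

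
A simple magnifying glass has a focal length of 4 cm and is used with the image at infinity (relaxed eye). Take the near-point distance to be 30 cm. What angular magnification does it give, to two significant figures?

7.5

M = D/f = 30/4 = 7.500.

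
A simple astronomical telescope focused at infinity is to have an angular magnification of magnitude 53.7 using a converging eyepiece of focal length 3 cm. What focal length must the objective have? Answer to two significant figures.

|M| = f_obj/|f_eye|, so f_obj = |M| x |f_eye| = 53.7 x 3 = 161.100 cm.

160 cm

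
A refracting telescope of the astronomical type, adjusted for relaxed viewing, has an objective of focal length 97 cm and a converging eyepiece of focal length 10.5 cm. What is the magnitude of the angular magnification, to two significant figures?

|M| = f_obj/|f_eye| = 97/10.5 = 9.238.

9.2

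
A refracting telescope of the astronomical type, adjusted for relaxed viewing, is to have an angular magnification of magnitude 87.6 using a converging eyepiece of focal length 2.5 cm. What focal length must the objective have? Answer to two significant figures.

|M| = f_obj/|f_eye|, so f_obj = |M| x |f_eye| = 87.6 x 2.5 = 219.000 cm.

220 cm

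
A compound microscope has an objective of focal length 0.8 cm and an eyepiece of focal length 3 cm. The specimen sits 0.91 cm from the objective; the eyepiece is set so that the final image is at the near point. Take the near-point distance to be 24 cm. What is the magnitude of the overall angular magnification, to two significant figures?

65

Objective: 1/d_i = 1/f_obj - 1/d_o = 1/0.8 - 1/0.91 = 0.15110 cm^-1, so d_i = 6.618 cm.
m_obj = -d_i/d_o = -6.618/0.91 = -7.273.
Eyepiece angular magnification (image at near point): M_eye = 1 + D/f_e = 1 + 24/3 = 9.000.
Overall M = m_obj x M_eye = (-7.273)(9.000) = -65.45.
|M| = 65.45.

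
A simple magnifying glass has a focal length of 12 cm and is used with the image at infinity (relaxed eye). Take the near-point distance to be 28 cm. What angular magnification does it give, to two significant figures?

2.3

M = D/f = 28/12 = 2.333.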